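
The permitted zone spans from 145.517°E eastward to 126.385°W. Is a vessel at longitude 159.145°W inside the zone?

Band width going east from +145.517° to -126.385°: ((-126.385 − 145.517) mod 360) = 88.098°.
Offset of -159.145° east of the west edge: ((-159.145 − 145.517) mod 360) = 55.338°.
55.338° ≤ 88.098° ⇒ inside.

Yes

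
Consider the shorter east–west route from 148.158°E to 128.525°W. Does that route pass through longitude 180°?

Yes

Naïve |-128.525 − 148.158| = 276.683° > 180°, so the shorter arc goes the other way round — across 180°.
Signed shortest Δλ = ((-128.525 − 148.158 + 180) mod 360) − 180 = 83.317°.
Going east by 83.317° from +148.158° passes through 180° before reaching -128.525°.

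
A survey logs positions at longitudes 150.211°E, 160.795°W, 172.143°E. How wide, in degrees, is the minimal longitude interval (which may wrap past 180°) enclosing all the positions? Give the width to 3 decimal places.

48.994°

Sort the longitudes: -160.795°, +150.211°, +172.143°.
Eastward gaps between consecutive values (wrapping around): 311.006°, 21.932°, 27.062°.
Largest gap = 311.006° ⇒ minimal covering band is its complement: 360° − 311.006° = 48.994°.
Band runs from +150.211° eastward to -160.795°, crossing the antimeridian.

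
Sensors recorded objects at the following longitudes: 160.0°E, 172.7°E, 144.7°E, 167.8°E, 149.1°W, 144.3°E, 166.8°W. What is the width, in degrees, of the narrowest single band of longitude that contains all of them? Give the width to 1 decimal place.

66.6°

Sort the longitudes: -166.8°, -149.1°, +144.3°, +144.7°, +160.0°, +167.8°, +172.7°.
Eastward gaps between consecutive values (wrapping around): 17.7°, 293.4°, 0.4°, 15.3°, 7.8°, 4.9°, 20.5°.
Largest gap = 293.4° ⇒ minimal covering band is its complement: 360° − 293.4° = 66.6°.
Band runs from +144.3° eastward to -149.1°, crossing the antimeridian.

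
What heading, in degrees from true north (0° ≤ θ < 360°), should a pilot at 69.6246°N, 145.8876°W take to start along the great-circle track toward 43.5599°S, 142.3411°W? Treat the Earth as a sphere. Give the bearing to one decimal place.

177.2°

Δλ = -142.3411 − -145.8876 = 3.5465°.
θ = atan2( sin Δλ · cos φ₂ , cos φ₁ · sin φ₂ − sin φ₁ · cos φ₂ · cos Δλ )
  = atan2(0.04483, -0.91794) = 177.204° → normalised to [0°, 360°): 177.204°.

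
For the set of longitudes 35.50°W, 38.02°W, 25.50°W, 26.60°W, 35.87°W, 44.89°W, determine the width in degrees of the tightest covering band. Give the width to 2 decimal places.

Sort the longitudes: -44.89°, -38.02°, -35.87°, -35.50°, -26.60°, -25.50°.
Eastward gaps between consecutive values (wrapping around): 6.87°, 2.15°, 0.37°, 8.90°, 1.10°, 340.61°.
Largest gap = 340.61° ⇒ minimal covering band is its complement: 360° − 340.61° = 19.39°.
Band runs from -44.89° eastward to -25.50°.

19.39°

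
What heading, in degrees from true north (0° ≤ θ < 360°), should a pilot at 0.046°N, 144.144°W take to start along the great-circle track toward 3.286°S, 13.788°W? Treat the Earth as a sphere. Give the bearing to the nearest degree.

94°

Δλ = -13.788 − -144.144 = 130.356°.
θ = atan2( sin Δλ · cos φ₂ , cos φ₁ · sin φ₂ − sin φ₁ · cos φ₂ · cos Δλ )
  = atan2(0.76078, -0.05680) = 94.270° → normalised to [0°, 360°): 94.270°.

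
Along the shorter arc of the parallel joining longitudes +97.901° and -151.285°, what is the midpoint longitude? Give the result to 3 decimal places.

Signed shortest Δλ from +97.901° to -151.285° is +110.814°.
Midpoint longitude = +97.901° + (+110.814°)/2 = +97.901° + 55.407° = +153.308°.
(The naïve average (+97.901 + -151.285)/2 = -26.692° is on the wrong side of the globe.)

+153.308°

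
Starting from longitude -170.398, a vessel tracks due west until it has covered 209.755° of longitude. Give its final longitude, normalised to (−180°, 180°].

Start at -170.398°; shift −209.755° → -380.153°.
-380.153° lies outside (−180°, 180°]; add 360° → -20.153°.

-20.153°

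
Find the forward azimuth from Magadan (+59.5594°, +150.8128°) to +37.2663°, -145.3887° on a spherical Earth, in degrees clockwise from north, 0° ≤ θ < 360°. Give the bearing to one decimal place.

Δλ = -145.3887 − 150.8128 = -296.2015°; wrapped into (−180°, 180°]: 63.7985°.
θ = atan2( sin Δλ · cos φ₂ , cos φ₁ · sin φ₂ − sin φ₁ · cos φ₂ · cos Δλ )
  = atan2(0.71406, 0.00384) = 89.692° → normalised to [0°, 360°): 89.692°.

89.7°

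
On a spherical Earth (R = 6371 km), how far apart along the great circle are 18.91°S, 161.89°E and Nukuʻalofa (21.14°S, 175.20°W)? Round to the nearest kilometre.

2404 km

Δλ = -175.20 − 161.89 = -337.09°; wrapped into (−180°, 180°]: 22.91°.
Δφ = -21.14 − -18.91 = -2.23°.
a = sin²(Δφ/2) + cos φ₁ · cos φ₂ · sin²(Δλ/2) = 0.035180.
c = 2·atan2(√a, √(1−a)) = 0.37736 rad → d = 6371·c ≈ 2404.18 km.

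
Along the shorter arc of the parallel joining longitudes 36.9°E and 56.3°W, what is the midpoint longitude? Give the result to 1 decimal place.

Signed shortest Δλ from +36.9° to -56.3° is -93.2°.
Midpoint longitude = +36.9° + (-93.2°)/2 = +36.9° − 46.6° = -9.7°.

9.7°W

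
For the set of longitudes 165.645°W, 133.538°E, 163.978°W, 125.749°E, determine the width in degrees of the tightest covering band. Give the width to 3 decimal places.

Sort the longitudes: -165.645°, -163.978°, +125.749°, +133.538°.
Eastward gaps between consecutive values (wrapping around): 1.667°, 289.727°, 7.789°, 60.817°.
Largest gap = 289.727° ⇒ minimal covering band is its complement: 360° − 289.727° = 70.273°.
Band runs from +125.749° eastward to -163.978°, crossing the antimeridian.

70.273°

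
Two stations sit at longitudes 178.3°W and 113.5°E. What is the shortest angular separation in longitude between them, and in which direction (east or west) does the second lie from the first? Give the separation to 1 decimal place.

68.2° west

Raw difference: 113.5 − -178.3 = 291.8°.
Normalise into (−180°, 180°]: 291.8° − 360° = -68.2°.
Negative ⇒ the second point lies to the west; separation 68.2°.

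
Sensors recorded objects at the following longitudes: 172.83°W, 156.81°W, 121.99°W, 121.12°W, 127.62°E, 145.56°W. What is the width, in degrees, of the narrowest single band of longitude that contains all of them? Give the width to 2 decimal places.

Sort the longitudes: -172.83°, -156.81°, -145.56°, -121.99°, -121.12°, +127.62°.
Eastward gaps between consecutive values (wrapping around): 16.02°, 11.25°, 23.57°, 0.87°, 248.74°, 59.55°.
Largest gap = 248.74° ⇒ minimal covering band is its complement: 360° − 248.74° = 111.26°.
Band runs from +127.62° eastward to -121.12°, crossing the antimeridian.

111.26°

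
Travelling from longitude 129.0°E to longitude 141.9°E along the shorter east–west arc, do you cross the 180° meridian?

Signed shortest Δλ = ((141.9 − 129.0 + 180) mod 360) − 180 = 12.9°.
Going east by 12.9° from +129.0° reaches +141.9° without touching 180°.

No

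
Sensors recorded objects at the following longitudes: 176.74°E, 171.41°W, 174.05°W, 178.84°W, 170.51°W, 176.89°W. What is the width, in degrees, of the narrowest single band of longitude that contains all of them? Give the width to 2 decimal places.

Sort the longitudes: -178.84°, -176.89°, -174.05°, -171.41°, -170.51°, +176.74°.
Eastward gaps between consecutive values (wrapping around): 1.95°, 2.84°, 2.64°, 0.90°, 347.25°, 4.42°.
Largest gap = 347.25° ⇒ minimal covering band is its complement: 360° − 347.25° = 12.75°.
Band runs from +176.74° eastward to -170.51°, crossing the antimeridian.

12.75°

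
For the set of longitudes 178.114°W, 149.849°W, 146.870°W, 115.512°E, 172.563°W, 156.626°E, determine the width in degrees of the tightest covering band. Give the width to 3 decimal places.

97.618°

Sort the longitudes: -178.114°, -172.563°, -149.849°, -146.870°, +115.512°, +156.626°.
Eastward gaps between consecutive values (wrapping around): 5.551°, 22.714°, 2.979°, 262.382°, 41.114°, 25.260°.
Largest gap = 262.382° ⇒ minimal covering band is its complement: 360° − 262.382° = 97.618°.
Band runs from +115.512° eastward to -146.870°, crossing the antimeridian.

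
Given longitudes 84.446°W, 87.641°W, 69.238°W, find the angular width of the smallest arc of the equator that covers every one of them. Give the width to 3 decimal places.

Sort the longitudes: -87.641°, -84.446°, -69.238°.
Eastward gaps between consecutive values (wrapping around): 3.195°, 15.208°, 341.597°.
Largest gap = 341.597° ⇒ minimal covering band is its complement: 360° − 341.597° = 18.403°.
Band runs from -87.641° eastward to -69.238°.

18.403°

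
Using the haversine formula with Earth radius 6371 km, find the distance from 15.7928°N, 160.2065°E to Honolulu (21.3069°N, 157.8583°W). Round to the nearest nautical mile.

2403 nmi

Δλ = -157.8583 − 160.2065 = -318.0648°; wrapped into (−180°, 180°]: 41.9352°.
Δφ = 21.3069 − 15.7928 = 5.5141°.
a = sin²(Δφ/2) + cos φ₁ · cos φ₂ · sin²(Δλ/2) = 0.117107.
c = 2·atan2(√a, √(1−a)) = 0.69854 rad → d = 6371·c ≈ 4450.37 km ≈ 2403.01 nmi.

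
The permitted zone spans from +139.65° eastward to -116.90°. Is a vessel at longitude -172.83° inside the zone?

Band width going east from +139.65° to -116.90°: ((-116.90 − 139.65) mod 360) = 103.45°.
Offset of -172.83° east of the west edge: ((-172.83 − 139.65) mod 360) = 47.52°.
47.52° ≤ 103.45° ⇒ inside.

Yes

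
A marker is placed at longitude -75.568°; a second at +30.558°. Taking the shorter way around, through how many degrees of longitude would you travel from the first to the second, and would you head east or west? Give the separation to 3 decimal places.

Raw difference: 30.558 − -75.568 = 106.126°.
Normalise into (−180°, 180°]: 106.126° stays 106.126°.
Positive ⇒ the second point lies to the east; separation 106.126°.

106.126° east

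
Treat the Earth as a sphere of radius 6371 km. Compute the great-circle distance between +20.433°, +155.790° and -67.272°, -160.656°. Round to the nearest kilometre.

Δλ = -160.656 − 155.790 = -316.446°; wrapped into (−180°, 180°]: 43.554°.
Δφ = -67.272 − 20.433 = -87.705°.
a = sin²(Δφ/2) + cos φ₁ · cos φ₂ · sin²(Δλ/2) = 0.529809.
c = 2·atan2(√a, √(1−a)) = 1.63045 rad → d = 6371·c ≈ 10387.59 km.

10388 km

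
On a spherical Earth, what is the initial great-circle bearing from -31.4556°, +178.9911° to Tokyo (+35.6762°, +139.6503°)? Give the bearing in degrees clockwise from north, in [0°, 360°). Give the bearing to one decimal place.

328.0°

Δλ = 139.6503 − 178.9911 = -39.3408°.
θ = atan2( sin Δλ · cos φ₂ , cos φ₁ · sin φ₂ − sin φ₁ · cos φ₂ · cos Δλ )
  = atan2(-0.51496, 0.82534) = -31.962° → normalised to [0°, 360°): 328.038°.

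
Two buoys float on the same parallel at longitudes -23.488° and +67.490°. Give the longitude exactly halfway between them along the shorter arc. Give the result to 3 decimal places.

+22.001°

Signed shortest Δλ from -23.488° to +67.490° is +90.978°.
Midpoint longitude = -23.488° + (+90.978°)/2 = -23.488° + 45.489° = +22.001°.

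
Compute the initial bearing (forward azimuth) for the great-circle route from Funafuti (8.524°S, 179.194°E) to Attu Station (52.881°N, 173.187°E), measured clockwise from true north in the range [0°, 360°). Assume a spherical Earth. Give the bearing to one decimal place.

Δλ = 173.187 − 179.194 = -6.007°.
θ = atan2( sin Δλ · cos φ₂ , cos φ₁ · sin φ₂ − sin φ₁ · cos φ₂ · cos Δλ )
  = atan2(-0.06315, 0.87753) = -4.116° → normalised to [0°, 360°): 355.884°.

355.9°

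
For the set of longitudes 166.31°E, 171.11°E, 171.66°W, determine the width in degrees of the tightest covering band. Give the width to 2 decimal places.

22.03°

Sort the longitudes: -171.66°, +166.31°, +171.11°.
Eastward gaps between consecutive values (wrapping around): 337.97°, 4.80°, 17.23°.
Largest gap = 337.97° ⇒ minimal covering band is its complement: 360° − 337.97° = 22.03°.
Band runs from +166.31° eastward to -171.66°, crossing the antimeridian.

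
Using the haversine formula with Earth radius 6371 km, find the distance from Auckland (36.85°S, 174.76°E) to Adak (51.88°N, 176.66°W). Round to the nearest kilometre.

9902 km

Δλ = -176.66 − 174.76 = -351.42°; wrapped into (−180°, 180°]: 8.58°.
Δφ = 51.88 − -36.85 = 88.73°.
a = sin²(Δφ/2) + cos φ₁ · cos φ₂ · sin²(Δλ/2) = 0.491682.
c = 2·atan2(√a, √(1−a)) = 1.55416 rad → d = 6371·c ≈ 9901.55 km.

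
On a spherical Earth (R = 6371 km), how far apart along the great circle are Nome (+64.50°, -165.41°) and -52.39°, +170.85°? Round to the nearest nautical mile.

7104 nmi

Δλ = 170.85 − -165.41 = 336.26°; wrapped into (−180°, 180°]: -23.74°.
Δφ = -52.39 − 64.50 = -116.89°.
a = sin²(Δφ/2) + cos φ₁ · cos φ₂ · sin²(Δλ/2) = 0.737256.
c = 2·atan2(√a, √(1−a)) = 2.06520 rad → d = 6371·c ≈ 13157.42 km ≈ 7104.44 nmi.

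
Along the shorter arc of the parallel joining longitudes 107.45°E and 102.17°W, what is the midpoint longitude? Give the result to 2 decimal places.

177.36°W

Signed shortest Δλ from +107.45° to -102.17° is +150.38°.
Midpoint longitude = +107.45° + (+150.38°)/2 = +107.45° + 75.19° = +182.64°.
Normalise into (−180°, 180°]: -177.36°.
(The naïve average (+107.45 + -102.17)/2 = 2.64° is on the wrong side of the globe.)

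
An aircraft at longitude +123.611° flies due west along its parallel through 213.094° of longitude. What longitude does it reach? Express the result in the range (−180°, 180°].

Start at +123.611°; shift −213.094° → -89.483°.
-89.483° already lies in (−180°, 180°].

-89.483°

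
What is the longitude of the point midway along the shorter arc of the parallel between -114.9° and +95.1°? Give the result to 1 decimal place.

+170.1°

Signed shortest Δλ from -114.9° to +95.1° is -150.0°.
Midpoint longitude = -114.9° + (-150.0°)/2 = -114.9° − 75.0° = -189.9°.
Normalise into (−180°, 180°]: +170.1°.
(The naïve average (-114.9 + +95.1)/2 = -9.9° is on the wrong side of the globe.)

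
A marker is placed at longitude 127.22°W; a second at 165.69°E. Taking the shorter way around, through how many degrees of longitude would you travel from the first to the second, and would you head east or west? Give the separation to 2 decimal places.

67.09° west

Raw difference: 165.69 − -127.22 = 292.91°.
Normalise into (−180°, 180°]: 292.91° − 360° = -67.09°.
Negative ⇒ the second point lies to the west; separation 67.09°.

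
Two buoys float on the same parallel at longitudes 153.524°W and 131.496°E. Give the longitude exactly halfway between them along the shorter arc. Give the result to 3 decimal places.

168.986°E

Signed shortest Δλ from -153.524° to +131.496° is -74.980°.
Midpoint longitude = -153.524° + (-74.980°)/2 = -153.524° − 37.490° = -191.014°.
Normalise into (−180°, 180°]: +168.986°.
(The naïve average (-153.524 + +131.496)/2 = -11.014° is on the wrong side of the globe.)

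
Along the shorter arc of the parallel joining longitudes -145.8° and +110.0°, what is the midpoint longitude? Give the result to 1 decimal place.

Signed shortest Δλ from -145.8° to +110.0° is -104.2°.
Midpoint longitude = -145.8° + (-104.2°)/2 = -145.8° − 52.1° = -197.9°.
Normalise into (−180°, 180°]: +162.1°.
(The naïve average (-145.8 + +110.0)/2 = -17.9° is on the wrong side of the globe.)

+162.1°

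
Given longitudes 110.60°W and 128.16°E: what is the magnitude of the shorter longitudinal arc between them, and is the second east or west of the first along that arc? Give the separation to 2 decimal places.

Raw difference: 128.16 − -110.60 = 238.76°.
Normalise into (−180°, 180°]: 238.76° − 360° = -121.24°.
Negative ⇒ the second point lies to the west; separation 121.24°.

121.24° west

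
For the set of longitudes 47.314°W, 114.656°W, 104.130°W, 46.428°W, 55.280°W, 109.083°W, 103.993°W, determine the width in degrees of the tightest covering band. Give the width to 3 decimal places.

Sort the longitudes: -114.656°, -109.083°, -104.130°, -103.993°, -55.280°, -47.314°, -46.428°.
Eastward gaps between consecutive values (wrapping around): 5.573°, 4.953°, 0.137°, 48.713°, 7.966°, 0.886°, 291.772°.
Largest gap = 291.772° ⇒ minimal covering band is its complement: 360° − 291.772° = 68.228°.
Band runs from -114.656° eastward to -46.428°.

68.228°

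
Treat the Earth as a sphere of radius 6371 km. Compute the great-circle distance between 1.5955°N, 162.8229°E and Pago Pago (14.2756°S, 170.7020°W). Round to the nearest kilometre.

Δλ = -170.7020 − 162.8229 = -333.5249°; wrapped into (−180°, 180°]: 26.4751°.
Δφ = -14.2756 − 1.5955 = -15.8711°.
a = sin²(Δφ/2) + cos φ₁ · cos φ₂ · sin²(Δλ/2) = 0.069857.
c = 2·atan2(√a, √(1−a)) = 0.53497 rad → d = 6371·c ≈ 3408.28 km.

3408 km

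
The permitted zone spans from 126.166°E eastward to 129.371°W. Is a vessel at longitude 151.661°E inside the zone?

Band width going east from +126.166° to -129.371°: ((-129.371 − 126.166) mod 360) = 104.463°.
Offset of +151.661° east of the west edge: ((151.661 − 126.166) mod 360) = 25.495°.
25.495° ≤ 104.463° ⇒ inside.

Yes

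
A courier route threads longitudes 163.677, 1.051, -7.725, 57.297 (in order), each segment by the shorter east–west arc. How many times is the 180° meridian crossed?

0

Leg 1: +163.677° → +1.051°, shortest Δλ = -162.626° (west) — does not cross 180°.
Leg 2: +1.051° → -7.725°, shortest Δλ = -8.776° (west) — does not cross 180°.
Leg 3: -7.725° → +57.297°, shortest Δλ = 65.022° (east) — does not cross 180°.
Total crossings: 0.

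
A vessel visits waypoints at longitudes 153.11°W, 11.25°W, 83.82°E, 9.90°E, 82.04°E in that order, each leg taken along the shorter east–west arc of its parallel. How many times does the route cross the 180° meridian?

Leg 1: -153.11° → -11.25°, shortest Δλ = 141.86° (east) — does not cross 180°.
Leg 2: -11.25° → +83.82°, shortest Δλ = 95.07° (east) — does not cross 180°.
Leg 3: +83.82° → +9.90°, shortest Δλ = -73.92° (west) — does not cross 180°.
Leg 4: +9.90° → +82.04°, shortest Δλ = 72.14° (east) — does not cross 180°.
Total crossings: 0.

0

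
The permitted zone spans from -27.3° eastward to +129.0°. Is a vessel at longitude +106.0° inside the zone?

Yes

Band width going east from -27.3° to +129.0°: ((129.0 − -27.3) mod 360) = 156.3°.
Offset of +106.0° east of the west edge: ((106.0 − -27.3) mod 360) = 133.3°.
133.3° ≤ 156.3° ⇒ inside.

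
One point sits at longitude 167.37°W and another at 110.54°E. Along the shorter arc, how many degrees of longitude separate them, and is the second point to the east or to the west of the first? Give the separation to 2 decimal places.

Raw difference: 110.54 − -167.37 = 277.91°.
Normalise into (−180°, 180°]: 277.91° − 360° = -82.09°.
Negative ⇒ the second point lies to the west; separation 82.09°.

82.09° west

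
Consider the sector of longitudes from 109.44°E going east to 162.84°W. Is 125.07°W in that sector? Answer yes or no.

No

Band width going east from +109.44° to -162.84°: ((-162.84 − 109.44) mod 360) = 87.72°.
Offset of -125.07° east of the west edge: ((-125.07 − 109.44) mod 360) = 125.49°.
125.49° > 87.72° ⇒ outside.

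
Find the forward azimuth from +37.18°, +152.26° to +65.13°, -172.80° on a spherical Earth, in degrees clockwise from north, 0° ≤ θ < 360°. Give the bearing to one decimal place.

25.1°

Δλ = -172.80 − 152.26 = -325.06°; wrapped into (−180°, 180°]: 34.94°.
θ = atan2( sin Δλ · cos φ₂ , cos φ₁ · sin φ₂ − sin φ₁ · cos φ₂ · cos Δλ )
  = atan2(0.24086, 0.51451) = 25.086° → normalised to [0°, 360°): 25.086°.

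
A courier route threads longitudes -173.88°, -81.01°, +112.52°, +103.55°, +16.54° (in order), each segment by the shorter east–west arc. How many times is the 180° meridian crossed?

1

Leg 1: -173.88° → -81.01°, shortest Δλ = 92.87° (east) — does not cross 180°.
Leg 2: -81.01° → +112.52°, shortest Δλ = -166.47° (west) — crosses 180°.
Leg 3: +112.52° → +103.55°, shortest Δλ = -8.97° (west) — does not cross 180°.
Leg 4: +103.55° → +16.54°, shortest Δλ = -87.01° (west) — does not cross 180°.
Total crossings: 1.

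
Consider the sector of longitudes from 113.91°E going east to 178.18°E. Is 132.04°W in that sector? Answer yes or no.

Band width going east from +113.91° to +178.18°: ((178.18 − 113.91) mod 360) = 64.27°.
Offset of -132.04° east of the west edge: ((-132.04 − 113.91) mod 360) = 114.05°.
114.05° > 64.27° ⇒ outside.

No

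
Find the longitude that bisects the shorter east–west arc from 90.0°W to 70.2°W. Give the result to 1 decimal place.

80.1°W

Signed shortest Δλ from -90.0° to -70.2° is +19.8°.
Midpoint longitude = -90.0° + (+19.8°)/2 = -90.0° + 9.9° = -80.1°.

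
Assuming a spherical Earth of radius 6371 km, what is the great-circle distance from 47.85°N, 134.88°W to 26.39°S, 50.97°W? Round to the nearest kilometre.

11721 km

Δλ = -50.97 − -134.88 = 83.91°.
Δφ = -26.39 − 47.85 = -74.24°.
a = sin²(Δφ/2) + cos φ₁ · cos φ₂ · sin²(Δλ/2) = 0.632879.
c = 2·atan2(√a, √(1−a)) = 1.83979 rad → d = 6371·c ≈ 11721.27 km.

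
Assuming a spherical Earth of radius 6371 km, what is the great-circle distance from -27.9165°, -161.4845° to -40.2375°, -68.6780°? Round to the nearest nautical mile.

4465 nmi

Δλ = -68.6780 − -161.4845 = 92.8065°.
Δφ = -40.2375 − -27.9165 = -12.3210°.
a = sin²(Δφ/2) + cos φ₁ · cos φ₂ · sin²(Δλ/2) = 0.365300.
c = 2·atan2(√a, √(1−a)) = 1.29803 rad → d = 6371·c ≈ 8269.73 km ≈ 4465.30 nmi.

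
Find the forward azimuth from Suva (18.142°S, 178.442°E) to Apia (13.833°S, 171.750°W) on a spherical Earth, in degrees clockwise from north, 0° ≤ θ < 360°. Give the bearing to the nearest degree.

Δλ = -171.750 − 178.442 = -350.192°; wrapped into (−180°, 180°]: 9.808°.
θ = atan2( sin Δλ · cos φ₂ , cos φ₁ · sin φ₂ − sin φ₁ · cos φ₂ · cos Δλ )
  = atan2(0.16541, 0.07072) = 66.852° → normalised to [0°, 360°): 66.852°.

67°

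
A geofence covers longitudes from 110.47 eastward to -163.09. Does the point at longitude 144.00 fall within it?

Band width going east from +110.47° to -163.09°: ((-163.09 − 110.47) mod 360) = 86.44°.
Offset of +144.00° east of the west edge: ((144.00 − 110.47) mod 360) = 33.53°.
33.53° ≤ 86.44° ⇒ inside.

Yes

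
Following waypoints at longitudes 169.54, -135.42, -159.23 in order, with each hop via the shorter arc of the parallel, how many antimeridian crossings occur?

Leg 1: +169.54° → -135.42°, shortest Δλ = 55.04° (east) — crosses 180°.
Leg 2: -135.42° → -159.23°, shortest Δλ = -23.81° (west) — does not cross 180°.
Total crossings: 1.

1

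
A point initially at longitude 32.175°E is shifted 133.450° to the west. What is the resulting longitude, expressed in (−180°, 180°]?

101.275°W

Start at +32.175°; shift −133.450° → -101.275°.
-101.275° already lies in (−180°, 180°].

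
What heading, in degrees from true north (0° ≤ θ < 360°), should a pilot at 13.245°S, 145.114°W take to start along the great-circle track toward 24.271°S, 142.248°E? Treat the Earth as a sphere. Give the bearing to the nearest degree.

Δλ = 142.248 − -145.114 = 287.362°; wrapped into (−180°, 180°]: -72.638°.
θ = atan2( sin Δλ · cos φ₂ , cos φ₁ · sin φ₂ − sin φ₁ · cos φ₂ · cos Δλ )
  = atan2(-0.87008, -0.33779) = -111.218° → normalised to [0°, 360°): 248.782°.

249°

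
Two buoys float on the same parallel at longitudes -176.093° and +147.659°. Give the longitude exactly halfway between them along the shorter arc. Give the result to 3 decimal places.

Signed shortest Δλ from -176.093° to +147.659° is -36.248°.
Midpoint longitude = -176.093° + (-36.248°)/2 = -176.093° − 18.124° = -194.217°.
Normalise into (−180°, 180°]: +165.783°.
(The naïve average (-176.093 + +147.659)/2 = -14.217° is on the wrong side of the globe.)

+165.783°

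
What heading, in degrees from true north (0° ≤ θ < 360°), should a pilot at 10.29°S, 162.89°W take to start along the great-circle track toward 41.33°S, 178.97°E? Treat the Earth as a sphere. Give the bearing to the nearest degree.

204°

Δλ = 178.97 − -162.89 = 341.86°; wrapped into (−180°, 180°]: -18.14°.
θ = atan2( sin Δλ · cos φ₂ , cos φ₁ · sin φ₂ − sin φ₁ · cos φ₂ · cos Δλ )
  = atan2(-0.23379, -0.52230) = -155.886° → normalised to [0°, 360°): 204.114°.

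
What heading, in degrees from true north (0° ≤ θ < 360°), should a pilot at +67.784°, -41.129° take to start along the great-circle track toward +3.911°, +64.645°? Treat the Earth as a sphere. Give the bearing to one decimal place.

73.9°

Δλ = 64.645 − -41.129 = 105.774°.
θ = atan2( sin Δλ · cos φ₂ , cos φ₁ · sin φ₂ − sin φ₁ · cos φ₂ · cos Δλ )
  = atan2(0.96010, 0.27687) = 73.914° → normalised to [0°, 360°): 73.914°.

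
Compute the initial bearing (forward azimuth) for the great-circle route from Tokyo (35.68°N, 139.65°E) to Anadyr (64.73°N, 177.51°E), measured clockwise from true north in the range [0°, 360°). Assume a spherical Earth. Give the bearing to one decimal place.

Δλ = 177.51 − 139.65 = 37.86°.
θ = atan2( sin Δλ · cos φ₂ , cos φ₁ · sin φ₂ − sin φ₁ · cos φ₂ · cos Δλ )
  = atan2(0.26199, 0.53798) = 25.966° → normalised to [0°, 360°): 25.966°.

26.0°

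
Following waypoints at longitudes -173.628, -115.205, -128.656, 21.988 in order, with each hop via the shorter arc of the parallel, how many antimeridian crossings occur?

Leg 1: -173.628° → -115.205°, shortest Δλ = 58.423° (east) — does not cross 180°.
Leg 2: -115.205° → -128.656°, shortest Δλ = -13.451° (west) — does not cross 180°.
Leg 3: -128.656° → +21.988°, shortest Δλ = 150.644° (east) — does not cross 180°.
Total crossings: 0.

0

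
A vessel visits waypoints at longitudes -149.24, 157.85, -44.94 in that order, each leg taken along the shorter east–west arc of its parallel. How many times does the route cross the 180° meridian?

Leg 1: -149.24° → +157.85°, shortest Δλ = -52.91° (west) — crosses 180°.
Leg 2: +157.85° → -44.94°, shortest Δλ = 157.21° (east) — crosses 180°.
Total crossings: 2.

2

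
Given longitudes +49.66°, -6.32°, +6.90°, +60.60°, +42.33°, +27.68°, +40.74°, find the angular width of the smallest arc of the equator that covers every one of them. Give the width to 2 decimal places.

66.92°

Sort the longitudes: -6.32°, +6.90°, +27.68°, +40.74°, +42.33°, +49.66°, +60.60°.
Eastward gaps between consecutive values (wrapping around): 13.22°, 20.78°, 13.06°, 1.59°, 7.33°, 10.94°, 293.08°.
Largest gap = 293.08° ⇒ minimal covering band is its complement: 360° − 293.08° = 66.92°.
Band runs from -6.32° eastward to +60.60°.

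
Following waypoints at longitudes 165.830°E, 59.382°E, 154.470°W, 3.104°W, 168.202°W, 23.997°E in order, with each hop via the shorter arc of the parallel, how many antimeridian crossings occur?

2

Leg 1: +165.830° → +59.382°, shortest Δλ = -106.448° (west) — does not cross 180°.
Leg 2: +59.382° → -154.470°, shortest Δλ = 146.148° (east) — crosses 180°.
Leg 3: -154.470° → -3.104°, shortest Δλ = 151.366° (east) — does not cross 180°.
Leg 4: -3.104° → -168.202°, shortest Δλ = -165.098° (west) — does not cross 180°.
Leg 5: -168.202° → +23.997°, shortest Δλ = -167.801° (west) — crosses 180°.
Total crossings: 2.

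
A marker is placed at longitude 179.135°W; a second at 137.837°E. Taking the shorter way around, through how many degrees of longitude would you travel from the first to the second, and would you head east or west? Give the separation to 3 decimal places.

43.028° west

Raw difference: 137.837 − -179.135 = 316.972°.
Normalise into (−180°, 180°]: 316.972° − 360° = -43.028°.
Negative ⇒ the second point lies to the west; separation 43.028°.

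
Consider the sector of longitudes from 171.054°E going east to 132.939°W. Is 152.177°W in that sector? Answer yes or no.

Band width going east from +171.054° to -132.939°: ((-132.939 − 171.054) mod 360) = 56.007°.
Offset of -152.177° east of the west edge: ((-152.177 − 171.054) mod 360) = 36.769°.
36.769° ≤ 56.007° ⇒ inside.

Yes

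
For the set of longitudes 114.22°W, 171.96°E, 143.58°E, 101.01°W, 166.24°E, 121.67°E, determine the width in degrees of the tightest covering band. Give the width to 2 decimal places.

137.32°

Sort the longitudes: -114.22°, -101.01°, +121.67°, +143.58°, +166.24°, +171.96°.
Eastward gaps between consecutive values (wrapping around): 13.21°, 222.68°, 21.91°, 22.66°, 5.72°, 73.82°.
Largest gap = 222.68° ⇒ minimal covering band is its complement: 360° − 222.68° = 137.32°.
Band runs from +121.67° eastward to -101.01°, crossing the antimeridian.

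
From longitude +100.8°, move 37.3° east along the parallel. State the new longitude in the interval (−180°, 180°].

Start at +100.8°; shift +37.3° → +138.1°.
+138.1° already lies in (−180°, 180°].

+138.1°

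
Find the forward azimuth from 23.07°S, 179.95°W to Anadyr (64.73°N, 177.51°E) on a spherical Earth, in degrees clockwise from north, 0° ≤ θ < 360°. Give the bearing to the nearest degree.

Δλ = 177.51 − -179.95 = 357.46°; wrapped into (−180°, 180°]: -2.54°.
θ = atan2( sin Δλ · cos φ₂ , cos φ₁ · sin φ₂ − sin φ₁ · cos φ₂ · cos Δλ )
  = atan2(-0.01892, 0.99910) = -1.085° → normalised to [0°, 360°): 358.915°.

359°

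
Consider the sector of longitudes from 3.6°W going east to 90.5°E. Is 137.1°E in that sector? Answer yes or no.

No

Band width going east from -3.6° to +90.5°: ((90.5 − -3.6) mod 360) = 94.1°.
Offset of +137.1° east of the west edge: ((137.1 − -3.6) mod 360) = 140.7°.
140.7° > 94.1° ⇒ outside.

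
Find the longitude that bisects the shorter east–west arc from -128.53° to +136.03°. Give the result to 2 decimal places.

Signed shortest Δλ from -128.53° to +136.03° is -95.44°.
Midpoint longitude = -128.53° + (-95.44°)/2 = -128.53° − 47.72° = -176.25°.
(The naïve average (-128.53 + +136.03)/2 = 3.75° is on the wrong side of the globe.)

-176.25°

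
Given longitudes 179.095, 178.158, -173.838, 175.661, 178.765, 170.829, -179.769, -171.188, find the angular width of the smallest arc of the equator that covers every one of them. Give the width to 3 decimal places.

Sort the longitudes: -179.769°, -173.838°, -171.188°, +170.829°, +175.661°, +178.158°, +178.765°, +179.095°.
Eastward gaps between consecutive values (wrapping around): 5.931°, 2.650°, 342.017°, 4.832°, 2.497°, 0.607°, 0.330°, 1.136°.
Largest gap = 342.017° ⇒ minimal covering band is its complement: 360° − 342.017° = 17.983°.
Band runs from +170.829° eastward to -171.188°, crossing the antimeridian.

17.983°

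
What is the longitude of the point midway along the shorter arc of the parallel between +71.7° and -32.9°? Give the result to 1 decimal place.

+19.4°

Signed shortest Δλ from +71.7° to -32.9° is -104.6°.
Midpoint longitude = +71.7° + (-104.6°)/2 = +71.7° − 52.3° = +19.4°.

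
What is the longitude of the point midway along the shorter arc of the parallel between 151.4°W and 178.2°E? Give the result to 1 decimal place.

166.6°W

Signed shortest Δλ from -151.4° to +178.2° is -30.4°.
Midpoint longitude = -151.4° + (-30.4°)/2 = -151.4° − 15.2° = -166.6°.
(The naïve average (-151.4 + +178.2)/2 = 13.4° is on the wrong side of the globe.)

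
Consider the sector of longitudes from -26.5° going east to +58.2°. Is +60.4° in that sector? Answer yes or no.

No

Band width going east from -26.5° to +58.2°: ((58.2 − -26.5) mod 360) = 84.7°.
Offset of +60.4° east of the west edge: ((60.4 − -26.5) mod 360) = 86.9°.
86.9° > 84.7° ⇒ outside.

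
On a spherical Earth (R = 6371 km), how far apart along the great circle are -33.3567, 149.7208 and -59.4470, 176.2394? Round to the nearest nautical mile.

1886 nmi

Δλ = 176.2394 − 149.7208 = 26.5186°.
Δφ = -59.4470 − -33.3567 = -26.0903°.
a = sin²(Δφ/2) + cos φ₁ · cos φ₂ · sin²(Δλ/2) = 0.073285.
c = 2·atan2(√a, √(1−a)) = 0.54826 rad → d = 6371·c ≈ 3492.99 km ≈ 1886.07 nmi.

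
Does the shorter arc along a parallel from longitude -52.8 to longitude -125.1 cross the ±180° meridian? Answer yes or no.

No

Signed shortest Δλ = ((-125.1 − -52.8 + 180) mod 360) − 180 = -72.3°.
Going west by 72.3° from -52.8° reaches -125.1° without touching 180°.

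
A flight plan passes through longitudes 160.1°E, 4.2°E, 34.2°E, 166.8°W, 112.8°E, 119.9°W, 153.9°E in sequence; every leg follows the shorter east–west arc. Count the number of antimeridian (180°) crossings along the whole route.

Leg 1: +160.1° → +4.2°, shortest Δλ = -155.9° (west) — does not cross 180°.
Leg 2: +4.2° → +34.2°, shortest Δλ = 30.0° (east) — does not cross 180°.
Leg 3: +34.2° → -166.8°, shortest Δλ = 159.0° (east) — crosses 180°.
Leg 4: -166.8° → +112.8°, shortest Δλ = -80.4° (west) — crosses 180°.
Leg 5: +112.8° → -119.9°, shortest Δλ = 127.3° (east) — crosses 180°.
Leg 6: -119.9° → +153.9°, shortest Δλ = -86.2° (west) — crosses 180°.
Total crossings: 4.

4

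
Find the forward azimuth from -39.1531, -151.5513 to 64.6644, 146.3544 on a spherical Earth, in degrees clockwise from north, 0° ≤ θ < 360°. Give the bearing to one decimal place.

335.4°

Δλ = 146.3544 − -151.5513 = 297.9057°; wrapped into (−180°, 180°]: -62.0943°.
θ = atan2( sin Δλ · cos φ₂ , cos φ₁ · sin φ₂ − sin φ₁ · cos φ₂ · cos Δλ )
  = atan2(-0.37816, 0.82733) = -24.565° → normalised to [0°, 360°): 335.435°.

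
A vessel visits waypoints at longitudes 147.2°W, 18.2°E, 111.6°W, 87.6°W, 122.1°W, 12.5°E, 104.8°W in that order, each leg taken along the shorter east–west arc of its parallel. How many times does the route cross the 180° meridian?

0

Leg 1: -147.2° → +18.2°, shortest Δλ = 165.4° (east) — does not cross 180°.
Leg 2: +18.2° → -111.6°, shortest Δλ = -129.8° (west) — does not cross 180°.
Leg 3: -111.6° → -87.6°, shortest Δλ = 24.0° (east) — does not cross 180°.
Leg 4: -87.6° → -122.1°, shortest Δλ = -34.5° (west) — does not cross 180°.
Leg 5: -122.1° → +12.5°, shortest Δλ = 134.6° (east) — does not cross 180°.
Leg 6: +12.5° → -104.8°, shortest Δλ = -117.3° (west) — does not cross 180°.
Total crossings: 0.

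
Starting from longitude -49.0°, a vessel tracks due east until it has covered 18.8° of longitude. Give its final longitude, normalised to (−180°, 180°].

-30.2°

Start at -49.0°; shift +18.8° → -30.2°.
-30.2° already lies in (−180°, 180°].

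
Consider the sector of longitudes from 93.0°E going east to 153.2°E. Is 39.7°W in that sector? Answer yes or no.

Band width going east from +93.0° to +153.2°: ((153.2 − 93.0) mod 360) = 60.2°.
Offset of -39.7° east of the west edge: ((-39.7 − 93.0) mod 360) = 227.3°.
227.3° > 60.2° ⇒ outside.

No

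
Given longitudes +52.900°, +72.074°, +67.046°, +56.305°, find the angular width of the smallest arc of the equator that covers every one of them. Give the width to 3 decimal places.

19.174°

Sort the longitudes: +52.900°, +56.305°, +67.046°, +72.074°.
Eastward gaps between consecutive values (wrapping around): 3.405°, 10.741°, 5.028°, 340.826°.
Largest gap = 340.826° ⇒ minimal covering band is its complement: 360° − 340.826° = 19.174°.
Band runs from +52.900° eastward to +72.074°.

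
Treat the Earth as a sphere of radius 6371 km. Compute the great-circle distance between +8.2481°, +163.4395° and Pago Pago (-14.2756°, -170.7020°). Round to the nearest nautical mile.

Δλ = -170.7020 − 163.4395 = -334.1415°; wrapped into (−180°, 180°]: 25.8585°.
Δφ = -14.2756 − 8.2481 = -22.5237°.
a = sin²(Δφ/2) + cos φ₁ · cos φ₂ · sin²(Δλ/2) = 0.086155.
c = 2·atan2(√a, √(1−a)) = 0.59582 rad → d = 6371·c ≈ 3795.95 km ≈ 2049.65 nmi.

2050 nmi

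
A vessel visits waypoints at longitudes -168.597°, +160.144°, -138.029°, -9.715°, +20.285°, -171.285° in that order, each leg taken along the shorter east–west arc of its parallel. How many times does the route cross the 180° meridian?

Leg 1: -168.597° → +160.144°, shortest Δλ = -31.259° (west) — crosses 180°.
Leg 2: +160.144° → -138.029°, shortest Δλ = 61.827° (east) — crosses 180°.
Leg 3: -138.029° → -9.715°, shortest Δλ = 128.314° (east) — does not cross 180°.
Leg 4: -9.715° → +20.285°, shortest Δλ = 30.0° (east) — does not cross 180°.
Leg 5: +20.285° → -171.285°, shortest Δλ = 168.43° (east) — crosses 180°.
Total crossings: 3.

3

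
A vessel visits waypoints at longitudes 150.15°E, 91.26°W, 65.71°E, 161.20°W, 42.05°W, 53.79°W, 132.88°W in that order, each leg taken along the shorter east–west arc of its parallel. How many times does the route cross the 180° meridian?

2

Leg 1: +150.15° → -91.26°, shortest Δλ = 118.59° (east) — crosses 180°.
Leg 2: -91.26° → +65.71°, shortest Δλ = 156.97° (east) — does not cross 180°.
Leg 3: +65.71° → -161.20°, shortest Δλ = 133.09° (east) — crosses 180°.
Leg 4: -161.20° → -42.05°, shortest Δλ = 119.15° (east) — does not cross 180°.
Leg 5: -42.05° → -53.79°, shortest Δλ = -11.74° (west) — does not cross 180°.
Leg 6: -53.79° → -132.88°, shortest Δλ = -79.09° (west) — does not cross 180°.
Total crossings: 2.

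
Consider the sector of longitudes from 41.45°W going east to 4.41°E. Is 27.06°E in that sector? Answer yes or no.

No

Band width going east from -41.45° to +4.41°: ((4.41 − -41.45) mod 360) = 45.86°.
Offset of +27.06° east of the west edge: ((27.06 − -41.45) mod 360) = 68.51°.
68.51° > 45.86° ⇒ outside.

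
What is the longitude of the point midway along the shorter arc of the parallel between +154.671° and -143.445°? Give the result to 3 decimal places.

Signed shortest Δλ from +154.671° to -143.445° is +61.884°.
Midpoint longitude = +154.671° + (+61.884°)/2 = +154.671° + 30.942° = +185.613°.
Normalise into (−180°, 180°]: -174.387°.
(The naïve average (+154.671 + -143.445)/2 = 5.613° is on the wrong side of the globe.)

-174.387°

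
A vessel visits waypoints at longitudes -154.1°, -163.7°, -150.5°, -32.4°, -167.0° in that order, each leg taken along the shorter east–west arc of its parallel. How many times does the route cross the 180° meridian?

Leg 1: -154.1° → -163.7°, shortest Δλ = -9.6° (west) — does not cross 180°.
Leg 2: -163.7° → -150.5°, shortest Δλ = 13.2° (east) — does not cross 180°.
Leg 3: -150.5° → -32.4°, shortest Δλ = 118.1° (east) — does not cross 180°.
Leg 4: -32.4° → -167.0°, shortest Δλ = -134.6° (west) — does not cross 180°.
Total crossings: 0.

0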